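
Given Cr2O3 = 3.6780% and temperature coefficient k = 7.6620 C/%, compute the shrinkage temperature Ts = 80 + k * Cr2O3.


Formula: Ts = 80 + k * Cr2O3
Substituting: Ts = 80 + 7.6620 * 3.6780
Result: 108.1808 C


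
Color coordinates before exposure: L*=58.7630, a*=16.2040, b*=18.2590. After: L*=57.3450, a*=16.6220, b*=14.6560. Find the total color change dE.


dL = -1.4180, da = 0.4180, db = -3.6030
dE = sqrt((-1.4180)^2 + 0.4180^2 + (-3.6030)^2) = 3.8945


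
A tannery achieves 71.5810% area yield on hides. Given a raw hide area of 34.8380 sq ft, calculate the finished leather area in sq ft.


Formula: finished = raw * yield / 100
Substituting: finished = 34.8380 * 71.5810 / 100
Result: 24.9374 sq ft


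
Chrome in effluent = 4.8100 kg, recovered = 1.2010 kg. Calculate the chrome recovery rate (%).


Formula: Recovery = recovered / input * 100
Substituting: Recovery = 1.2010 / 4.8100 * 100
Result: 24.9688 %


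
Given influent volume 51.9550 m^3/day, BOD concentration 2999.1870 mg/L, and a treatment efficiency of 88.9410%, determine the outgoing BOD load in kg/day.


Load_in = volume * conc / 1000 = 51.9550 * 2999.1870 / 1000 = 155.8228 kg/day
Removed = Load_in * eff / 100 = 155.8228 * 88.9410 / 100 = 138.5903 kg/day
Load_out = Load_in - Removed = 155.8228 - 138.5903 = 17.2324 kg/day


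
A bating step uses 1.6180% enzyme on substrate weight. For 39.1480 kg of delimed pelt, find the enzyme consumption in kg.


Formula: Enzyme = substrate * pct / 100
Substituting: Enzyme = 39.1480 * 1.6180 / 100
Result: 0.6334 kg


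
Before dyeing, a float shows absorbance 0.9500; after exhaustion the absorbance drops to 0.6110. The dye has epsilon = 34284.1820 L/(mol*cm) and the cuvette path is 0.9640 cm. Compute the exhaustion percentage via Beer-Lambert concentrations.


c_initial = A_i / (epsilon * l) = 0.9500 / (34284.1820 * 0.9640) = 2.8744e-05 mol/L
c_final = A_f / (epsilon * l) = 0.6110 / (34284.1820 * 0.9640) = 1.8487e-05 mol/L
Exhaustion = (c_initial - c_final) / c_initial * 100 = (2.8744e-05 - 1.8487e-05) / 2.8744e-05 * 100 = 35.6842 %


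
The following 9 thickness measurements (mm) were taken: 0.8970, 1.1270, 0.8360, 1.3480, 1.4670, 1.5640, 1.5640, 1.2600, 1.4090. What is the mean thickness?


Formula: Average = sum / n
Substituting: Average = 11.4720 / 9
Result: 1.2747 mm


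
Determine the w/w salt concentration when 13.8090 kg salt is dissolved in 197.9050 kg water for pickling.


Formula: Conc = salt / (water + salt) * 100
Substituting: Conc = 13.8090 / (197.9050 + 13.8090) * 100
Result: 6.5225 %


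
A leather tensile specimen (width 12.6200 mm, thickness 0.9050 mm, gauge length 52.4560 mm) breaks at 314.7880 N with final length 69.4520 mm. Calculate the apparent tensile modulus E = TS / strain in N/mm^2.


TS = F / (w * t) = 314.7880 / (12.6200 * 0.9050) = 27.5620 N/mm^2
strain = (Lf - L0) / L0 = (69.4520 - 52.4560) / 52.4560 = 0.3240
E = TS / strain = 27.5620 / 0.3240 = 85.0665 N/mm^2


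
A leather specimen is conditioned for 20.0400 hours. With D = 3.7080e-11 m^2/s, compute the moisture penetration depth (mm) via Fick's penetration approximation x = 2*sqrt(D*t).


t = 20.0400 hr * 3600 = 72144.0000 s
D * t = 3.7080e-11 * 72144.0000 = 2.6751e-06
x = 2 * sqrt(D*t) = 2 * sqrt(2.6751e-06) = 0.00327115 m = 3.2711 mm


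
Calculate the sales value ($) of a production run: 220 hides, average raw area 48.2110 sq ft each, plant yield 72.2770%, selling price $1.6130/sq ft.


Raw_total = N * avg_area = 220 * 48.2110 = 10606.4200 sq ft
Finished = Raw_total * yield / 100 = 10606.4200 * 72.2770 / 100 = 7666.0022 sq ft
Value = Finished * price = 7666.0022 * 1.6130 = 12365.2615 $


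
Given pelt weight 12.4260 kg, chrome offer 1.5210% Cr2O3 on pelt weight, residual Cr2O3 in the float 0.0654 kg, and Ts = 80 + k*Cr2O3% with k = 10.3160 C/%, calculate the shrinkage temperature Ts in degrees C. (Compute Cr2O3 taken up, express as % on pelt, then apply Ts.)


Offered = pelt * offer_pct / 100 = 12.4260 * 1.5210 / 100 = 0.1890 kg
Uptake = offered - residual = 0.1890 - 0.0654 = 0.1236 kg
Cr2O3% on pelt = uptake / pelt * 100 = 0.1236 / 12.4260 * 100 = 0.9947 %
Ts = 80 + k * Cr2O3% = 80 + 10.3160 * 0.9947 = 90.2612 C


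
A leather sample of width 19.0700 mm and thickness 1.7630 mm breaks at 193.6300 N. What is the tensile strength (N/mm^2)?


Formula: TS = force / (width * thickness)
Substituting: TS = 193.6300 / (19.0700 * 1.7630)
Result: 5.7593 N/mm^2


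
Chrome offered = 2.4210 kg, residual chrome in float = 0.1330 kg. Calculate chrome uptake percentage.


Formula: Uptake = (offered - residual) / offered * 100
Substituting: Uptake = (2.4210 - 0.1330) / 2.4210 * 100
Result: 94.5064 %


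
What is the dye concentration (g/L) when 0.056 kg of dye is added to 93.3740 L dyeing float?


Formula: Conc = dye_mass(kg) / volume(L) * 1000
Substituting: Conc = 0.056 / 93.3740 * 1000
Result: 0.5997 g/L


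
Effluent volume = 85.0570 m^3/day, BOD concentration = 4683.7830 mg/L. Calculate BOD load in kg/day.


Formula: BOD_load = volume * conc / 1000
Substituting: BOD_load = 85.0570 * 4683.7830 / 1000
Result: 398.3885 kg/day


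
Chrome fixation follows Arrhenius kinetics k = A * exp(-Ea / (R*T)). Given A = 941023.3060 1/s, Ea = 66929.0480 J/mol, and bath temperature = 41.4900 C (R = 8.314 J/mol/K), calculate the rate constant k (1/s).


T_K = T_C + 273.15 = 41.4900 + 273.15 = 314.6400 K
exponent = -Ea / (R * T_K) = -66929.0480 / (8.314 * 314.6400) = -25.5853
k = A * exp(exponent) = 941023.3060 * exp(-25.5853) = 7.2785e-06 1/s


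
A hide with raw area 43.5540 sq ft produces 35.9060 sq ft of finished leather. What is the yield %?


Formula: Yield = finished / raw * 100
Substituting: Yield = 35.9060 / 43.5540 * 100
Result: 82.4402 %


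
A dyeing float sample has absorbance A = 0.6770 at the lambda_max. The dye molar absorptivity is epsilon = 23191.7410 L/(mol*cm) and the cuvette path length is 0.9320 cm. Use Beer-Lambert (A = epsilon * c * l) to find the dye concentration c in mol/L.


Formula: c = A / (epsilon * l)
Substituting: c = 0.6770 / (23191.7410 * 0.9320)
Result: 3.1321e-05 mol/L


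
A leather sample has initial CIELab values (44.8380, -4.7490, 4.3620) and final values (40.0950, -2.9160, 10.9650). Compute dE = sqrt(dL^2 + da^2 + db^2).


dL = -4.7430, da = 1.8330, db = 6.6030
dE = sqrt((-4.7430)^2 + 1.8330^2 + 6.6030^2) = 8.3340


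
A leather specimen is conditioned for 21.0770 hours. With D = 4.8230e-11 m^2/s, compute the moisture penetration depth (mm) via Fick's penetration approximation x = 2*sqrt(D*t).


t = 21.0770 hr * 3600 = 75877.2000 s
D * t = 4.8230e-11 * 75877.2000 = 3.6596e-06
x = 2 * sqrt(D*t) = 2 * sqrt(3.6596e-06) = 0.00382599 m = 3.8260 mm


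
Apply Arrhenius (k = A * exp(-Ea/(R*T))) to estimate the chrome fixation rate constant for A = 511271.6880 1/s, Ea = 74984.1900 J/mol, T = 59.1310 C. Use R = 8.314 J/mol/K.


T_K = T_C + 273.15 = 59.1310 + 273.15 = 332.2810 K
exponent = -Ea / (R * T_K) = -74984.1900 / (8.314 * 332.2810) = -27.1428
k = A * exp(exponent) = 511271.6880 * exp(-27.1428) = 8.3310e-07 1/s


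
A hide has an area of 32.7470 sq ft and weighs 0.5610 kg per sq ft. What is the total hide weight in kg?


Formula: Weight = area * weight_per_sqft
Substituting: Weight = 32.7470 * 0.5610
Result: 18.3711 kg


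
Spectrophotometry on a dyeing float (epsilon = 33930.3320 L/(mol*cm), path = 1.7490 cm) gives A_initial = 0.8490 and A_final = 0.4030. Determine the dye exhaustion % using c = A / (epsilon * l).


c_initial = A_i / (epsilon * l) = 0.8490 / (33930.3320 * 1.7490) = 1.4306e-05 mol/L
c_final = A_f / (epsilon * l) = 0.4030 / (33930.3320 * 1.7490) = 6.7909e-06 mol/L
Exhaustion = (c_initial - c_final) / c_initial * 100 = (1.4306e-05 - 6.7909e-06) / 1.4306e-05 * 100 = 52.5324 %


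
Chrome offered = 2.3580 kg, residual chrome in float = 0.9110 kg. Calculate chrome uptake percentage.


Formula: Uptake = (offered - residual) / offered * 100
Substituting: Uptake = (2.3580 - 0.9110) / 2.3580 * 100
Result: 61.3656 %


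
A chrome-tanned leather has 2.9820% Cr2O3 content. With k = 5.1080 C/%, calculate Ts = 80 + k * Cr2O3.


Formula: Ts = 80 + k * Cr2O3
Substituting: Ts = 80 + 5.1080 * 2.9820
Result: 95.2321 C


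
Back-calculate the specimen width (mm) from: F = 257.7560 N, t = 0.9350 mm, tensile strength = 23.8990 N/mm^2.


Formula: w = F / (TS * t)
Substituting: w = 257.7560 / (23.8990 * 0.9350)
Result: 11.5350 mm


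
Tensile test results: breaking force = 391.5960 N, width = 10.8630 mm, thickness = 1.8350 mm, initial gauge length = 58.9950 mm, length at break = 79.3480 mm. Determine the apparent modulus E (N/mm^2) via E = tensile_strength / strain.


TS = F / (w * t) = 391.5960 / (10.8630 * 1.8350) = 19.6450 N/mm^2
strain = (Lf - L0) / L0 = (79.3480 - 58.9950) / 58.9950 = 0.3450
E = TS / strain = 19.6450 / 0.3450 = 56.9428 N/mm^2


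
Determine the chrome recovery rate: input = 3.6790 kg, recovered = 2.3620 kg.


Formula: Recovery = recovered / input * 100
Substituting: Recovery = 2.3620 / 3.6790 * 100
Result: 64.2022 %


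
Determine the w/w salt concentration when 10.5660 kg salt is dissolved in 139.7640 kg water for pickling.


Formula: Conc = salt / (water + salt) * 100
Substituting: Conc = 10.5660 / (139.7640 + 10.5660) * 100
Result: 7.0285 %


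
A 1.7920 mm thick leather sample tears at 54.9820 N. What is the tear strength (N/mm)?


Formula: Tear strength = force / thickness
Substituting: Tear strength = 54.9820 / 1.7920
Result: 30.6819 N/mm


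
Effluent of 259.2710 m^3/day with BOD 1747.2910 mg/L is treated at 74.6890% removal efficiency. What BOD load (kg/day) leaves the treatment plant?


Load_in = volume * conc / 1000 = 259.2710 * 1747.2910 / 1000 = 453.0219 kg/day
Removed = Load_in * eff / 100 = 453.0219 * 74.6890 / 100 = 338.3575 kg/day
Load_out = Load_in - Removed = 453.0219 - 338.3575 = 114.6644 kg/day


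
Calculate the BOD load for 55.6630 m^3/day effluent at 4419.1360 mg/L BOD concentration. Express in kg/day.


Formula: BOD_load = volume * conc / 1000
Substituting: BOD_load = 55.6630 * 4419.1360 / 1000
Result: 245.9824 kg/day


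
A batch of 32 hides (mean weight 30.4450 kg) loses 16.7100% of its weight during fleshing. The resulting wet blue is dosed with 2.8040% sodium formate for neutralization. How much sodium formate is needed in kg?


Total_raw = N * avg_wt = 32 * 30.4450 = 974.2400 kg
Substrate = Total_raw * (1 - loss/100) = 974.2400 * (1 - 16.7100/100) = 811.4445 kg
Neutralizer = Substrate * pct / 100 = 811.4445 * 2.8040 / 100 = 22.7529 kg


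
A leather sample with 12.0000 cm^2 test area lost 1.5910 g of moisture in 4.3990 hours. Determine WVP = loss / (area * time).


Formula: WVP = loss / (area * time)
Substituting: WVP = 1.5910 / (12.0000 * 4.3990)
Result: 0.0301394 g/(cm^2*hr)


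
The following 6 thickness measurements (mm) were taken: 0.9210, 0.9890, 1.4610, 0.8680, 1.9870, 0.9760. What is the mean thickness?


Formula: Average = sum / n
Substituting: Average = 7.2020 / 6
Result: 1.2003 mm


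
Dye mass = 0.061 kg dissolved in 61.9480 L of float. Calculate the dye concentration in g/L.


Formula: Conc = dye_mass(kg) / volume(L) * 1000
Substituting: Conc = 0.061 / 61.9480 * 1000
Result: 0.9847 g/L


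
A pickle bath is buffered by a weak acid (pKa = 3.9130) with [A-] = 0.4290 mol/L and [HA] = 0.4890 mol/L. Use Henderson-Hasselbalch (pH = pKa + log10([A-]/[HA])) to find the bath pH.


ratio = [A-] / [HA] = 0.4290 / 0.4890 = 0.8773
log10(ratio) = -0.0568516
pH = pKa + log10(ratio) = 3.9130 - 0.0568516 = 3.8561


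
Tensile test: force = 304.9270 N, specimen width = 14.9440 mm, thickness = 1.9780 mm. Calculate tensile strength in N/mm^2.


Formula: TS = force / (width * thickness)
Substituting: TS = 304.9270 / (14.9440 * 1.9780)
Result: 10.3158 N/mm^2


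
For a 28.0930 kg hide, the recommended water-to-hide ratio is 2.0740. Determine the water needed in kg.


Formula: Water = hide_weight * ratio
Substituting: Water = 28.0930 * 2.0740
Result: 58.2649 kg


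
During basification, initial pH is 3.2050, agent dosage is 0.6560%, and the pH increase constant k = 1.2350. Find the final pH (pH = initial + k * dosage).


Formula: pH_final = pH_initial + k * base_pct
Substituting: pH_final = 3.2050 + 1.2350 * 0.6560
Result: 4.0152


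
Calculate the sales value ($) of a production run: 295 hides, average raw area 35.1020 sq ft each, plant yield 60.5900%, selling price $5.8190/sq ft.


Raw_total = N * avg_area = 295 * 35.1020 = 10355.0900 sq ft
Finished = Raw_total * yield / 100 = 10355.0900 * 60.5900 / 100 = 6274.1490 sq ft
Value = Finished * price = 6274.1490 * 5.8190 = 36509.2732 $


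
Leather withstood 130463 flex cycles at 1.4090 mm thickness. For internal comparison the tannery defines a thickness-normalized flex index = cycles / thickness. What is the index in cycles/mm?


Formula: Index = cycles / thickness
Substituting: Index = 130463 / 1.4090
Result: 92592.6189 cycles/mm


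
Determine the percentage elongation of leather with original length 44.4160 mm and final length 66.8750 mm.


Formula: Elongation = (Lf - L0) / L0 * 100
Substituting: Elongation = (66.8750 - 44.4160) / 44.4160 * 100
Result: 50.5651 %


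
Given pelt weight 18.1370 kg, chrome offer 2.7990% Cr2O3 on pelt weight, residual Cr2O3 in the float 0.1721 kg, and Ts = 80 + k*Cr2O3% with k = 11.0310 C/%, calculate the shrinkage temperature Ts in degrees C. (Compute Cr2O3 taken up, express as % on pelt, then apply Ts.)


Offered = pelt * offer_pct / 100 = 18.1370 * 2.7990 / 100 = 0.5077 kg
Uptake = offered - residual = 0.5077 - 0.1721 = 0.3356 kg
Cr2O3% on pelt = uptake / pelt * 100 = 0.3356 / 18.1370 * 100 = 1.8501 %
Ts = 80 + k * Cr2O3% = 80 + 11.0310 * 1.8501 = 100.4086 C


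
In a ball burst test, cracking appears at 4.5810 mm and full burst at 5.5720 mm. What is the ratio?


Formula: Ratio = crack / burst
Substituting: Ratio = 4.5810 / 5.5720
Result: 0.8221


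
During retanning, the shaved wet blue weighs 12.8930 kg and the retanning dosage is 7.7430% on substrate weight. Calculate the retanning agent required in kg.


Formula: Retan = substrate * pct / 100
Substituting: Retan = 12.8930 * 7.7430 / 100
Result: 0.9983 kg


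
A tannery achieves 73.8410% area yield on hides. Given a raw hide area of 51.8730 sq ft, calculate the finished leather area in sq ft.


Formula: finished = raw * yield / 100
Substituting: finished = 51.8730 * 73.8410 / 100
Result: 38.3035 sq ft


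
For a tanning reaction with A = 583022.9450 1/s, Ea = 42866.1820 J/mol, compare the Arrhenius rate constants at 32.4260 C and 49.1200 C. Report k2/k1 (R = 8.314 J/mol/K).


T1 = 32.4260 + 273.15 = 305.5760 K; T2 = 49.1200 + 273.15 = 322.2700 K
k1 = A * exp(-Ea/(R*T1)) = 583022.9450 * exp(-42866.1820/(8.314*305.5760)) = 0.0274125 1/s
k2 = A * exp(-Ea/(R*T2)) = 583022.9450 * exp(-42866.1820/(8.314*322.2700)) = 0.0656954 1/s
k2/k1 = 0.0656954 / 0.0274125 = 2.3965


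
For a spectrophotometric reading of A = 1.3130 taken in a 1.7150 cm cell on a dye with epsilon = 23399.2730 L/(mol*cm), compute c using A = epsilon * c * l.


Formula: c = A / (epsilon * l)
Substituting: c = 1.3130 / (23399.2730 * 1.7150)
Result: 3.2719e-05 mol/L


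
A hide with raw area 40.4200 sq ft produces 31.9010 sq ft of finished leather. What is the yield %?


Formula: Yield = finished / raw * 100
Substituting: Yield = 31.9010 / 40.4200 * 100
Result: 78.9238 %


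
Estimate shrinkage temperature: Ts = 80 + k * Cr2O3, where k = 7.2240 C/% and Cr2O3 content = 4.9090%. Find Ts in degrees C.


Formula: Ts = 80 + k * Cr2O3
Substituting: Ts = 80 + 7.2240 * 4.9090
Result: 115.4626 C


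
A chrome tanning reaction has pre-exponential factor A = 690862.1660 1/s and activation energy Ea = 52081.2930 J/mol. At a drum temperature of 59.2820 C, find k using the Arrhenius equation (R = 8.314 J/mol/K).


T_K = T_C + 273.15 = 59.2820 + 273.15 = 332.4320 K
exponent = -Ea / (R * T_K) = -52081.2930 / (8.314 * 332.4320) = -18.8438
k = A * exp(exponent) = 690862.1660 * exp(-18.8438) = 0.00452507 1/s


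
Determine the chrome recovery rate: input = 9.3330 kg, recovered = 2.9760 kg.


Formula: Recovery = recovered / input * 100
Substituting: Recovery = 2.9760 / 9.3330 * 100
Result: 31.8869 %


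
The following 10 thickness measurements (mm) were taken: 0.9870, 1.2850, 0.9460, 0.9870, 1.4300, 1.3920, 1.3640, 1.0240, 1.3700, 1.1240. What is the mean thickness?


Formula: Average = sum / n
Substituting: Average = 11.9090 / 10
Result: 1.1909 mm


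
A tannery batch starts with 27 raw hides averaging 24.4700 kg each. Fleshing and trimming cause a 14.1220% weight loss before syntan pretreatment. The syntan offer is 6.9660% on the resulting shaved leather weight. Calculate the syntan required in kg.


Total_raw = N * avg_wt = 27 * 24.4700 = 660.6900 kg
Substrate = Total_raw * (1 - loss/100) = 660.6900 * (1 - 14.1220/100) = 567.3874 kg
Syntan = Substrate * pct / 100 = 567.3874 * 6.9660 / 100 = 39.5242 kg


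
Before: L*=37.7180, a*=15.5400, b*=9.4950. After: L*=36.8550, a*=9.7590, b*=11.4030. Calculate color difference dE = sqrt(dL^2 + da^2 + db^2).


dL = -0.8630, da = -5.7810, db = 1.9080
dE = sqrt((-0.8630)^2 + (-5.7810)^2 + 1.9080^2) = 6.1486


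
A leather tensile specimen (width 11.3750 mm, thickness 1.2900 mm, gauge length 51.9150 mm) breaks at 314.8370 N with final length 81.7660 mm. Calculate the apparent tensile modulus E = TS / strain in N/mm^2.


TS = F / (w * t) = 314.8370 / (11.3750 * 1.2900) = 21.4558 N/mm^2
strain = (Lf - L0) / L0 = (81.7660 - 51.9150) / 51.9150 = 0.5750
E = TS / strain = 21.4558 / 0.5750 = 37.3146 N/mm^2


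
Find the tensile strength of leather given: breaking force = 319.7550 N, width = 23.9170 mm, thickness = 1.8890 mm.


Formula: TS = force / (width * thickness)
Substituting: TS = 319.7550 / (23.9170 * 1.8890)
Result: 7.0775 N/mm^2


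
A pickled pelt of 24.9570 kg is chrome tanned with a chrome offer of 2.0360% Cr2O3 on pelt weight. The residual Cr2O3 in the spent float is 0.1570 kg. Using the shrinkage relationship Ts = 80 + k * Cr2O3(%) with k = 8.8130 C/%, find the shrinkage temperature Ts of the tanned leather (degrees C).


Offered = pelt * offer_pct / 100 = 24.9570 * 2.0360 / 100 = 0.5081 kg
Uptake = offered - residual = 0.5081 - 0.1570 = 0.3511 kg
Cr2O3% on pelt = uptake / pelt * 100 = 0.3511 / 24.9570 * 100 = 1.4069 %
Ts = 80 + k * Cr2O3% = 80 + 8.8130 * 1.4069 = 92.3992 C


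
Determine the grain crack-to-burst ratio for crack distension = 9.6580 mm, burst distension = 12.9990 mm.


Formula: Ratio = crack / burst
Substituting: Ratio = 9.6580 / 12.9990
Result: 0.7430


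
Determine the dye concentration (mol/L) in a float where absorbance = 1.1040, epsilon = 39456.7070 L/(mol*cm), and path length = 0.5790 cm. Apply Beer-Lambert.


Formula: c = A / (epsilon * l)
Substituting: c = 1.1040 / (39456.7070 * 0.5790)
Result: 4.8325e-05 mol/L


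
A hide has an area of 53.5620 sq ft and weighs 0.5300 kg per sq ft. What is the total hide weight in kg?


Formula: Weight = area * weight_per_sqft
Substituting: Weight = 53.5620 * 0.5300
Result: 28.3879 kg


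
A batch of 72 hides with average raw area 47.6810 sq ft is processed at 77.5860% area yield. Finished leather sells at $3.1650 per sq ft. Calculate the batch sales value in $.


Raw_total = N * avg_area = 72 * 47.6810 = 3433.0320 sq ft
Finished = Raw_total * yield / 100 = 3433.0320 * 77.5860 / 100 = 2663.5522 sq ft
Value = Finished * price = 2663.5522 * 3.1650 = 8430.1427 $


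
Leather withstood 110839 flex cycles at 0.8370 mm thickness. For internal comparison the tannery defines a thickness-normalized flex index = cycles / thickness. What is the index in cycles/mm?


Formula: Index = cycles / thickness
Substituting: Index = 110839 / 0.8370
Result: 132424.1338 cycles/mm


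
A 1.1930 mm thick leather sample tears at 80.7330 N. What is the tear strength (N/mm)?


Formula: Tear strength = force / thickness
Substituting: Tear strength = 80.7330 / 1.1930
Result: 67.6723 N/mm


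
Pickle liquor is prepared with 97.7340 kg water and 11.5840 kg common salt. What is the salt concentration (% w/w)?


Formula: Conc = salt / (water + salt) * 100
Substituting: Conc = 11.5840 / (97.7340 + 11.5840) * 100
Result: 10.5966 %


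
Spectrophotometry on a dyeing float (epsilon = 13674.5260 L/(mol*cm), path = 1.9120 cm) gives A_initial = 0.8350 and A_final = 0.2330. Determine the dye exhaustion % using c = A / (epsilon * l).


c_initial = A_i / (epsilon * l) = 0.8350 / (13674.5260 * 1.9120) = 3.1936e-05 mol/L
c_final = A_f / (epsilon * l) = 0.2330 / (13674.5260 * 1.9120) = 8.9116e-06 mol/L
Exhaustion = (c_initial - c_final) / c_initial * 100 = (3.1936e-05 - 8.9116e-06) / 3.1936e-05 * 100 = 72.0958 %


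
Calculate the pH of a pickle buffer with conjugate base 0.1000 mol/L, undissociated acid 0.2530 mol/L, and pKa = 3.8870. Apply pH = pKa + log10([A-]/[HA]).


ratio = [A-] / [HA] = 0.1000 / 0.2530 = 0.3953
log10(ratio) = -0.4031
pH = pKa + log10(ratio) = 3.8870 - 0.4031 = 3.4839


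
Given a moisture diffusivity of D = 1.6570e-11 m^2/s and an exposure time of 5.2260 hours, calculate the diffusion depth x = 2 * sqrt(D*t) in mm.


t = 5.2260 hr * 3600 = 18813.6000 s
D * t = 1.6570e-11 * 18813.6000 = 3.1174e-07
x = 2 * sqrt(D*t) = 2 * sqrt(3.1174e-07) = 0.00111668 m = 1.1167 mm


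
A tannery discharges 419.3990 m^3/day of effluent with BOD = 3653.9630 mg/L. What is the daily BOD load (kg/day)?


Formula: BOD_load = volume * conc / 1000
Substituting: BOD_load = 419.3990 * 3653.9630 / 1000
Result: 1532.4684 kg/day


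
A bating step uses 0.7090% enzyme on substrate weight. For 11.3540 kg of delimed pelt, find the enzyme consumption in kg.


Formula: Enzyme = substrate * pct / 100
Substituting: Enzyme = 11.3540 * 0.7090 / 100
Result: 0.0804999 kg


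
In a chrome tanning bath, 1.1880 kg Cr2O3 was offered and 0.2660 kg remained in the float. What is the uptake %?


Formula: Uptake = (offered - residual) / offered * 100
Substituting: Uptake = (1.1880 - 0.2660) / 1.1880 * 100
Result: 77.6094 %


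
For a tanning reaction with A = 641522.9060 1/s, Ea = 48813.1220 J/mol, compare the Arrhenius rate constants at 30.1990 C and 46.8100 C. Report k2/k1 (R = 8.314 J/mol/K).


T1 = 30.1990 + 273.15 = 303.3490 K; T2 = 46.8100 + 273.15 = 319.9600 K
k1 = A * exp(-Ea/(R*T1)) = 641522.9060 * exp(-48813.1220/(8.314*303.3490)) = 0.00252127 1/s
k2 = A * exp(-Ea/(R*T2)) = 641522.9060 * exp(-48813.1220/(8.314*319.9600)) = 0.00688658 1/s
k2/k1 = 0.00688658 / 0.00252127 = 2.7314


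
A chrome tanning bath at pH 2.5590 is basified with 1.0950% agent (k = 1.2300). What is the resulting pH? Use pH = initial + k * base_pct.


Formula: pH_final = pH_initial + k * base_pct
Substituting: pH_final = 2.5590 + 1.2300 * 1.0950
Result: 3.9059


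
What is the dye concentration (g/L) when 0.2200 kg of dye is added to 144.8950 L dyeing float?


Formula: Conc = dye_mass(kg) / volume(L) * 1000
Substituting: Conc = 0.2200 / 144.8950 * 1000
Result: 1.5183 g/L


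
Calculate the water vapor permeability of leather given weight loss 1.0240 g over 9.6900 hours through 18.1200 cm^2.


Formula: WVP = loss / (area * time)
Substituting: WVP = 1.0240 / (18.1200 * 9.6900)
Result: 0.00583201 g/(cm^2*hr)


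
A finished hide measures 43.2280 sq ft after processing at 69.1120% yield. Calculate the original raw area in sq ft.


Formula: raw = finished * 100 / yield
Substituting: raw = 43.2280 * 100 / 69.1120
Result: 62.5477 sq ft


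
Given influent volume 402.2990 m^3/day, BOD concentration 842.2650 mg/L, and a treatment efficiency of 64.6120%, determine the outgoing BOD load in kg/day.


Load_in = volume * conc / 1000 = 402.2990 * 842.2650 / 1000 = 338.8424 kg/day
Removed = Load_in * eff / 100 = 338.8424 * 64.6120 / 100 = 218.9328 kg/day
Load_out = Load_in - Removed = 338.8424 - 218.9328 = 119.9095 kg/day


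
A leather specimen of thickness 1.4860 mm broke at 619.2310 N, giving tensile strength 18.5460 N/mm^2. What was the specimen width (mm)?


Formula: w = F / (TS * t)
Substituting: w = 619.2310 / (18.5460 * 1.4860)
Result: 22.4690 mm


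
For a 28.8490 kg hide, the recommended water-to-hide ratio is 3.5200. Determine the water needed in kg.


Formula: Water = hide_weight * ratio
Substituting: Water = 28.8490 * 3.5200
Result: 101.5485 kg


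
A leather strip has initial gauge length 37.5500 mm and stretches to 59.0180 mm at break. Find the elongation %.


Formula: Elongation = (Lf - L0) / L0 * 100
Substituting: Elongation = (59.0180 - 37.5500) / 37.5500 * 100
Result: 57.1718 %


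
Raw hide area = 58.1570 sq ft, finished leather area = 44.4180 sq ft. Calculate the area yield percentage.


Formula: Yield = finished / raw * 100
Substituting: Yield = 44.4180 / 58.1570 * 100
Result: 76.3760 %


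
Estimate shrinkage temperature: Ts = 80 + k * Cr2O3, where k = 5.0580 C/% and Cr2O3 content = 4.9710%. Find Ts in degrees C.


Formula: Ts = 80 + k * Cr2O3
Substituting: Ts = 80 + 5.0580 * 4.9710
Result: 105.1433 C


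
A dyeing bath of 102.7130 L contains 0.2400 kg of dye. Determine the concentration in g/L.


Formula: Conc = dye_mass(kg) / volume(L) * 1000
Substituting: Conc = 0.2400 / 102.7130 * 1000
Result: 2.3366 g/L


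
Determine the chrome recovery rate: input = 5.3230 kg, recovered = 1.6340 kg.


Formula: Recovery = recovered / input * 100
Substituting: Recovery = 1.6340 / 5.3230 * 100
Result: 30.6970 %


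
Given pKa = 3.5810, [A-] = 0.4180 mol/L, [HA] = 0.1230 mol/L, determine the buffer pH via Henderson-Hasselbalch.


ratio = [A-] / [HA] = 0.4180 / 0.1230 = 3.3984
log10(ratio) = 0.5313
pH = pKa + log10(ratio) = 3.5810 + 0.5313 = 4.1123


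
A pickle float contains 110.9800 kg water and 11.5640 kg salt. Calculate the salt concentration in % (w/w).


Formula: Conc = salt / (water + salt) * 100
Substituting: Conc = 11.5640 / (110.9800 + 11.5640) * 100
Result: 9.4366 %


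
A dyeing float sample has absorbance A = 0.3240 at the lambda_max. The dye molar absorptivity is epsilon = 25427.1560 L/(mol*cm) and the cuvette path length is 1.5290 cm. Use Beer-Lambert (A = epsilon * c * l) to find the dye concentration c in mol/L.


Formula: c = A / (epsilon * l)
Substituting: c = 0.3240 / (25427.1560 * 1.5290)
Result: 8.3337e-06 mol/L


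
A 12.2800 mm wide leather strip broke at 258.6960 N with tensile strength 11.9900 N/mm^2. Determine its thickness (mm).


Formula: t = F / (TS * w)
Substituting: t = 258.6960 / (11.9900 * 12.2800)
Result: 1.7570 mm


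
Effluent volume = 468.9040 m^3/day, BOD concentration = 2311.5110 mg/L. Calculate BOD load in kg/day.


Formula: BOD_load = volume * conc / 1000
Substituting: BOD_load = 468.9040 * 2311.5110 / 1000
Result: 1083.8768 kg/day


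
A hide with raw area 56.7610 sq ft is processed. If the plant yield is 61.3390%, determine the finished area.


Formula: finished = raw * yield / 100
Substituting: finished = 56.7610 * 61.3390 / 100
Result: 34.8166 sq ft


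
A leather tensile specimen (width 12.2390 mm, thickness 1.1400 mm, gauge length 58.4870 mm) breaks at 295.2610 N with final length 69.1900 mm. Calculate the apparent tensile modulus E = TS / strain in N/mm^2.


TS = F / (w * t) = 295.2610 / (12.2390 * 1.1400) = 21.1619 N/mm^2
strain = (Lf - L0) / L0 = (69.1900 - 58.4870) / 58.4870 = 0.1830
E = TS / strain = 21.1619 / 0.1830 = 115.6403 N/mm^2


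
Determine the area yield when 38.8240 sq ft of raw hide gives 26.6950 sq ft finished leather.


Formula: Yield = finished / raw * 100
Substituting: Yield = 26.6950 / 38.8240 * 100
Result: 68.7590 %


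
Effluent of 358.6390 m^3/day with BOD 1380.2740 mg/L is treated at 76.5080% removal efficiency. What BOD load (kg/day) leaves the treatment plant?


Load_in = volume * conc / 1000 = 358.6390 * 1380.2740 / 1000 = 495.0201 kg/day
Removed = Load_in * eff / 100 = 495.0201 * 76.5080 / 100 = 378.7300 kg/day
Load_out = Load_in - Removed = 495.0201 - 378.7300 = 116.2901 kg/day


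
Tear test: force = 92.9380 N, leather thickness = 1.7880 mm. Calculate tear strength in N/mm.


Formula: Tear strength = force / thickness
Substituting: Tear strength = 92.9380 / 1.7880
Result: 51.9787 N/mm


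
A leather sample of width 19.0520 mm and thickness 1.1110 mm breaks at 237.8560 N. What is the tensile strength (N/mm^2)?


Formula: TS = force / (width * thickness)
Substituting: TS = 237.8560 / (19.0520 * 1.1110)
Result: 11.2372 N/mm^2


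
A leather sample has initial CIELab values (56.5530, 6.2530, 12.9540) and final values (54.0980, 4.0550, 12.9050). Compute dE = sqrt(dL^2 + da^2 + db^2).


dL = -2.4550, da = -2.1980, db = -0.049
dE = sqrt((-2.4550)^2 + (-2.1980)^2 + (-0.049)^2) = 3.2955


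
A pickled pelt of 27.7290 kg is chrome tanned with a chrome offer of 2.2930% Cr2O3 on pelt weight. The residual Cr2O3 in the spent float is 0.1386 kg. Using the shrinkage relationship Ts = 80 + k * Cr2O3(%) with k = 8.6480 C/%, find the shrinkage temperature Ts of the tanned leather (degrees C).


Offered = pelt * offer_pct / 100 = 27.7290 * 2.2930 / 100 = 0.6358 kg
Uptake = offered - residual = 0.6358 - 0.1386 = 0.4972 kg
Cr2O3% on pelt = uptake / pelt * 100 = 0.4972 / 27.7290 * 100 = 1.7932 %
Ts = 80 + k * Cr2O3% = 80 + 8.6480 * 1.7932 = 95.5073 C


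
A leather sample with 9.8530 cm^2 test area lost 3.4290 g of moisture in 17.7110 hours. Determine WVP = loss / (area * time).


Formula: WVP = loss / (area * time)
Substituting: WVP = 3.4290 / (9.8530 * 17.7110)
Result: 0.0196497 g/(cm^2*hr)


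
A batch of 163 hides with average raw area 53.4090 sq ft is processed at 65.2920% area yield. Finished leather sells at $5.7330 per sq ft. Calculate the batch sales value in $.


Raw_total = N * avg_area = 163 * 53.4090 = 8705.6670 sq ft
Finished = Raw_total * yield / 100 = 8705.6670 * 65.2920 / 100 = 5684.1041 sq ft
Value = Finished * price = 5684.1041 * 5.7330 = 32586.9688 $


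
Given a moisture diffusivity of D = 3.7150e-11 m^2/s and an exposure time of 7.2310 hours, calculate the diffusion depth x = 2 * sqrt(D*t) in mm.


t = 7.2310 hr * 3600 = 26031.6000 s
D * t = 3.7150e-11 * 26031.6000 = 9.6707e-07
x = 2 * sqrt(D*t) = 2 * sqrt(9.6707e-07) = 0.0019668 m = 1.9668 mm


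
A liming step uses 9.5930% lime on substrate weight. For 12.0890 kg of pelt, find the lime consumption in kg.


Formula: Lime = substrate * pct / 100
Substituting: Lime = 12.0890 * 9.5930 / 100
Result: 1.1597 kg


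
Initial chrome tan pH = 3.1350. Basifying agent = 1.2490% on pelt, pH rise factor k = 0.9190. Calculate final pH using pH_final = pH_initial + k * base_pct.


Formula: pH_final = pH_initial + k * base_pct
Substituting: pH_final = 3.1350 + 0.9190 * 1.2490
Result: 4.2828


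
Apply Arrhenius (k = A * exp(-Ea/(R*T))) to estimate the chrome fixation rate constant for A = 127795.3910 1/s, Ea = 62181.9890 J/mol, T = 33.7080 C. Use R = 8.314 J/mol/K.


T_K = T_C + 273.15 = 33.7080 + 273.15 = 306.8580 K
exponent = -Ea / (R * T_K) = -62181.9890 / (8.314 * 306.8580) = -24.3735
k = A * exp(exponent) = 127795.3910 * exp(-24.3735) = 3.3209e-06 1/s


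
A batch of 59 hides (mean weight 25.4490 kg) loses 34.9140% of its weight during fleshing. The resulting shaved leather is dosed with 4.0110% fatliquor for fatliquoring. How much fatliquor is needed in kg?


Total_raw = N * avg_wt = 59 * 25.4490 = 1501.4910 kg
Substrate = Total_raw * (1 - loss/100) = 1501.4910 * (1 - 34.9140/100) = 977.2604 kg
Fat = Substrate * pct / 100 = 977.2604 * 4.0110 / 100 = 39.1979 kg


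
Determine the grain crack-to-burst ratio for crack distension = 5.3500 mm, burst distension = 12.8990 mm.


Formula: Ratio = crack / burst
Substituting: Ratio = 5.3500 / 12.8990
Result: 0.4148


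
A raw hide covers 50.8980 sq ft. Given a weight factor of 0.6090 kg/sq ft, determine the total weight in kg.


Formula: Weight = area * weight_per_sqft
Substituting: Weight = 50.8980 * 0.6090
Result: 30.9969 kg


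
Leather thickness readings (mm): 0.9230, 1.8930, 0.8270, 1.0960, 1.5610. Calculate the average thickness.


Formula: Average = sum / n
Substituting: Average = 6.3000 / 5
Result: 1.2600 mm


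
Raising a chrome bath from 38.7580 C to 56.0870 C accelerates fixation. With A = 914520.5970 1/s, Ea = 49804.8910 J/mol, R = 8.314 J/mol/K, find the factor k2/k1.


T1 = 38.7580 + 273.15 = 311.9080 K; T2 = 56.0870 + 273.15 = 329.2370 K
k1 = A * exp(-Ea/(R*T1)) = 914520.5970 * exp(-49804.8910/(8.314*311.9080)) = 0.00417025 1/s
k2 = A * exp(-Ea/(R*T2)) = 914520.5970 * exp(-49804.8910/(8.314*329.2370)) = 0.0114599 1/s
k2/k1 = 0.0114599 / 0.00417025 = 2.7480


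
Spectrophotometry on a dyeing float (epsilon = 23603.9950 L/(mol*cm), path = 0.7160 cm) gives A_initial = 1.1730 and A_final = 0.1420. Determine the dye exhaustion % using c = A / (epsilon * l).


c_initial = A_i / (epsilon * l) = 1.1730 / (23603.9950 * 0.7160) = 6.9406e-05 mol/L
c_final = A_f / (epsilon * l) = 0.1420 / (23603.9950 * 0.7160) = 8.4021e-06 mol/L
Exhaustion = (c_initial - c_final) / c_initial * 100 = (6.9406e-05 - 8.4021e-06) / 6.9406e-05 * 100 = 87.8943 %


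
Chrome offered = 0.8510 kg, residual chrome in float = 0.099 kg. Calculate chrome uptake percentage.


Formula: Uptake = (offered - residual) / offered * 100
Substituting: Uptake = (0.8510 - 0.099) / 0.8510 * 100
Result: 88.3666 %


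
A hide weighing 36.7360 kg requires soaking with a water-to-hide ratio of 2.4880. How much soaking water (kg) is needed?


Formula: Water = hide_weight * ratio
Substituting: Water = 36.7360 * 2.4880
Result: 91.3992 kg


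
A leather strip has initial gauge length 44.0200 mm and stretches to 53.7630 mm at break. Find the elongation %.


Formula: Elongation = (Lf - L0) / L0 * 100
Substituting: Elongation = (53.7630 - 44.0200) / 44.0200 * 100
Result: 22.1331 %


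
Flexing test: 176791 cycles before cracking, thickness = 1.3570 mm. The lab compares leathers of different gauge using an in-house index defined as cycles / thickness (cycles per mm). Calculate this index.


Formula: Index = cycles / thickness
Substituting: Index = 176791 / 1.3570
Result: 130280.7664 cycles/mm


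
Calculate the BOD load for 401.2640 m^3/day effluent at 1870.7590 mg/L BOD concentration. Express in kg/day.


Formula: BOD_load = volume * conc / 1000
Substituting: BOD_load = 401.2640 * 1870.7590 / 1000
Result: 750.6682 kg/day


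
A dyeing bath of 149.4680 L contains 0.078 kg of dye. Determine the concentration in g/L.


Formula: Conc = dye_mass(kg) / volume(L) * 1000
Substituting: Conc = 0.078 / 149.4680 * 1000
Result: 0.5219 g/L


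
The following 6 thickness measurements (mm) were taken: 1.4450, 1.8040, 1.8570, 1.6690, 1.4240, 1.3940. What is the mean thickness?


Formula: Average = sum / n
Substituting: Average = 9.5930 / 6
Result: 1.5988 mm


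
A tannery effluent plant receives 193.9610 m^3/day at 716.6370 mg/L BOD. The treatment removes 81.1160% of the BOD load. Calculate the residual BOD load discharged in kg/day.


Load_in = volume * conc / 1000 = 193.9610 * 716.6370 / 1000 = 138.9996 kg/day
Removed = Load_in * eff / 100 = 138.9996 * 81.1160 / 100 = 112.7509 kg/day
Load_out = Load_in - Removed = 138.9996 - 112.7509 = 26.2487 kg/day


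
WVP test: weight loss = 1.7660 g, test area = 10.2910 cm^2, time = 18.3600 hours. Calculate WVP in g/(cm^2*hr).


Formula: WVP = loss / (area * time)
Substituting: WVP = 1.7660 / (10.2910 * 18.3600)
Result: 0.00934675 g/(cm^2*hr)


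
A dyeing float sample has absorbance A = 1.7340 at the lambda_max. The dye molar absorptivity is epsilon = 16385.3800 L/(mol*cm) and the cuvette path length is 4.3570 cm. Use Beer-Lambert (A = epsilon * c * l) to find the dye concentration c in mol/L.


Formula: c = A / (epsilon * l)
Substituting: c = 1.7340 / (16385.3800 * 4.3570)
Result: 2.4289e-05 mol/L


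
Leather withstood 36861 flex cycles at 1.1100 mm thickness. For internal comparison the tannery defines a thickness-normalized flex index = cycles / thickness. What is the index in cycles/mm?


Formula: Index = cycles / thickness
Substituting: Index = 36861 / 1.1100
Result: 33208.1081 cycles/mm


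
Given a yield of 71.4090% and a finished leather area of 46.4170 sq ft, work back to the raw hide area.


Formula: raw = finished * 100 / yield
Substituting: raw = 46.4170 * 100 / 71.4090
Result: 65.0016 sq ft


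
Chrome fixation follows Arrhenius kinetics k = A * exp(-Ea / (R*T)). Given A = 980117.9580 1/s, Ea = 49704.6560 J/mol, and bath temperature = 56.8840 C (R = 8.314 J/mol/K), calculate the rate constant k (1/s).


T_K = T_C + 273.15 = 56.8840 + 273.15 = 330.0340 K
exponent = -Ea / (R * T_K) = -49704.6560 / (8.314 * 330.0340) = -18.1146
k = A * exp(exponent) = 980117.9580 * exp(-18.1146) = 0.0133111 1/s


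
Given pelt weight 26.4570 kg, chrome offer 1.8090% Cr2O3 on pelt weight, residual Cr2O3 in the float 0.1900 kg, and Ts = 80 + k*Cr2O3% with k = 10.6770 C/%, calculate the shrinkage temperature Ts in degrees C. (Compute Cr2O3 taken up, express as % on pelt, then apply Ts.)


Offered = pelt * offer_pct / 100 = 26.4570 * 1.8090 / 100 = 0.4786 kg
Uptake = offered - residual = 0.4786 - 0.1900 = 0.2886 kg
Cr2O3% on pelt = uptake / pelt * 100 = 0.2886 / 26.4570 * 100 = 1.0909 %
Ts = 80 + k * Cr2O3% = 80 + 10.6770 * 1.0909 = 91.6470 C


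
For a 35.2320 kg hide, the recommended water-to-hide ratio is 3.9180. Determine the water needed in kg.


Formula: Water = hide_weight * ratio
Substituting: Water = 35.2320 * 3.9180
Result: 138.0390 kg


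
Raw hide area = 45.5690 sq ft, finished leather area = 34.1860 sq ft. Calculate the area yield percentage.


Formula: Yield = finished / raw * 100
Substituting: Yield = 34.1860 / 45.5690 * 100
Result: 75.0203 %


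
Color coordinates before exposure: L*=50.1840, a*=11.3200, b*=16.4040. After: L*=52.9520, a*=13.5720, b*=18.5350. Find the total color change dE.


dL = 2.7680, da = 2.2520, db = 2.1310
dE = sqrt(2.7680^2 + 2.2520^2 + 2.1310^2) = 4.1563


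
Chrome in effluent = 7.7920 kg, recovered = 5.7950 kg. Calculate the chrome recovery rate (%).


Formula: Recovery = recovered / input * 100
Substituting: Recovery = 5.7950 / 7.7920 * 100
Result: 74.3711 %


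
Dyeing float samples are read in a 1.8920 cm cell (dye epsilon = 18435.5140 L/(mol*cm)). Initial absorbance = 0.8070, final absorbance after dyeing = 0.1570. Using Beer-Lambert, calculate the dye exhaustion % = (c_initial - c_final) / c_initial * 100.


c_initial = A_i / (epsilon * l) = 0.8070 / (18435.5140 * 1.8920) = 2.3136e-05 mol/L
c_final = A_f / (epsilon * l) = 0.1570 / (18435.5140 * 1.8920) = 4.5011e-06 mol/L
Exhaustion = (c_initial - c_final) / c_initial * 100 = (2.3136e-05 - 4.5011e-06) / 2.3136e-05 * 100 = 80.5452 %


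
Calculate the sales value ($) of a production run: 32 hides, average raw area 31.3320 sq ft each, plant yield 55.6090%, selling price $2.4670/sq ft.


Raw_total = N * avg_area = 32 * 31.3320 = 1002.6240 sq ft
Finished = Raw_total * yield / 100 = 1002.6240 * 55.6090 / 100 = 557.5492 sq ft
Value = Finished * price = 557.5492 * 2.4670 = 1375.4738 $


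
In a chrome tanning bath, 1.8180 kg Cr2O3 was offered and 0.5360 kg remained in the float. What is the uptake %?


Formula: Uptake = (offered - residual) / offered * 100
Substituting: Uptake = (1.8180 - 0.5360) / 1.8180 * 100
Result: 70.5171 %


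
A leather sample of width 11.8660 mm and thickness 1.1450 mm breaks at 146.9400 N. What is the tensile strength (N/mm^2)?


Formula: TS = force / (width * thickness)
Substituting: TS = 146.9400 / (11.8660 * 1.1450)
Result: 10.8151 N/mm^2


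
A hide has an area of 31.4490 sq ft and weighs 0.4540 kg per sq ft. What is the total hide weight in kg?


Formula: Weight = area * weight_per_sqft
Substituting: Weight = 31.4490 * 0.4540
Result: 14.2778 kg
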